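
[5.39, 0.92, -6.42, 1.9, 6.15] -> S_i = Random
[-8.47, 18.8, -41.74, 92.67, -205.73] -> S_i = -8.47*(-2.22)^i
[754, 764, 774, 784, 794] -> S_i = 754 + 10*i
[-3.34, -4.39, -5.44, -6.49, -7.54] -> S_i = -3.34 + -1.05*i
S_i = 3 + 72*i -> [3, 75, 147, 219, 291]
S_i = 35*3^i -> [35, 105, 315, 945, 2835]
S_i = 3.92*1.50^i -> [3.92, 5.88, 8.82, 13.23, 19.84]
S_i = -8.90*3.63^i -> [-8.9, -32.31, -117.27, -425.71, -1545.31]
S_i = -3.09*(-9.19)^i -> [-3.09, 28.4, -260.97, 2398.31, -22040.45]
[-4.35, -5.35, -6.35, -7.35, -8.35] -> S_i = -4.35 + -1.00*i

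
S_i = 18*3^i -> [18, 54, 162, 486, 1458]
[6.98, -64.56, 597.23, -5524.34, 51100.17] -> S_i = 6.98*(-9.25)^i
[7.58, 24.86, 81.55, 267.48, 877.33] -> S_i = 7.58*3.28^i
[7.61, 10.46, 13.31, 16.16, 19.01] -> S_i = 7.61 + 2.85*i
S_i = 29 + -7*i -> [29, 22, 15, 8, 1]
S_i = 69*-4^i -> [69, -276, 1104, -4416, 17664]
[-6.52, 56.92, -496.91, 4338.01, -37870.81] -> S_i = -6.52*(-8.73)^i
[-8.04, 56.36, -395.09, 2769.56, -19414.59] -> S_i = -8.04*(-7.01)^i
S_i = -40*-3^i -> [-40, 120, -360, 1080, -3240]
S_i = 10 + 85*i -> [10, 95, 180, 265, 350]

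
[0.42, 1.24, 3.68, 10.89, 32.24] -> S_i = 0.42*2.96^i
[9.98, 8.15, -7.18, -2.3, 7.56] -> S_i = Random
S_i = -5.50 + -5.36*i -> [-5.5, -10.86, -16.22, -21.58, -26.94]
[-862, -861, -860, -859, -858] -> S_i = -862 + 1*i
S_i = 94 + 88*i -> [94, 182, 270, 358, 446]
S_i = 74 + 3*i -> [74, 77, 80, 83, 86]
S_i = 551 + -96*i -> [551, 455, 359, 263, 167]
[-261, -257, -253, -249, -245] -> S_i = -261 + 4*i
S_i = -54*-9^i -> [-54, 486, -4374, 39366, -354294]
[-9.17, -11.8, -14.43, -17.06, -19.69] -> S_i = -9.17 + -2.63*i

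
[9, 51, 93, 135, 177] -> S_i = 9 + 42*i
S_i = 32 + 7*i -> [32, 39, 46, 53, 60]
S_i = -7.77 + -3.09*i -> [-7.77, -10.86, -13.95, -17.04, -20.13]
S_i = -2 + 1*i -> [-2, -1, 0, 1, 2]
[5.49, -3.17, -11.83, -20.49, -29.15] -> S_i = 5.49 + -8.66*i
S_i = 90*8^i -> [90, 720, 5760, 46080, 368640]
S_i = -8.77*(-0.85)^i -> [-8.77, 7.45, -6.34, 5.39, -4.58]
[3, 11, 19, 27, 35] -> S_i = 3 + 8*i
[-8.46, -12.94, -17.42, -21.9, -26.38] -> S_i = -8.46 + -4.48*i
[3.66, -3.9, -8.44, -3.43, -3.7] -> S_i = Random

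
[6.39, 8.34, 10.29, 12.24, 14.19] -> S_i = 6.39 + 1.95*i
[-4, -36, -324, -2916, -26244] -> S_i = -4*9^i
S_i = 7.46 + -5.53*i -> [7.46, 1.93, -3.6, -9.13, -14.66]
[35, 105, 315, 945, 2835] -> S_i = 35*3^i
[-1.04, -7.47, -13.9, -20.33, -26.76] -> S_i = -1.04 + -6.43*i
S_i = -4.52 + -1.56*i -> [-4.52, -6.08, -7.64, -9.2, -10.76]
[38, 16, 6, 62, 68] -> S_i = Random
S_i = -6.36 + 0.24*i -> [-6.36, -6.12, -5.88, -5.64, -5.4]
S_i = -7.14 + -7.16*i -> [-7.14, -14.3, -21.46, -28.62, -35.78]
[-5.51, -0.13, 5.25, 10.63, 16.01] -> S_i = -5.51 + 5.38*i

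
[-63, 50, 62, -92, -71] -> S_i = Random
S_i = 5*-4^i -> [5, -20, 80, -320, 1280]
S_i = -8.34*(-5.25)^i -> [-8.34, 43.78, -229.87, 1206.82, -6335.83]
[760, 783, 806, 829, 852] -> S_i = 760 + 23*i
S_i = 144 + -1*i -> [144, 143, 142, 141, 140]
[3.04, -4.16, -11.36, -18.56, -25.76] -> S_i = 3.04 + -7.20*i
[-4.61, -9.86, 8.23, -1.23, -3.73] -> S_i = Random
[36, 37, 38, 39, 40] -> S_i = 36 + 1*i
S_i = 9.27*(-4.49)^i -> [9.27, -41.62, 186.88, -839.11, 3767.6]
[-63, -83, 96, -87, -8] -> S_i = Random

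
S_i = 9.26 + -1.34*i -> [9.26, 7.92, 6.58, 5.24, 3.9]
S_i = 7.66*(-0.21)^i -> [7.66, -1.61, 0.34, -0.07, 0.01]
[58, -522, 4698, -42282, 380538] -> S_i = 58*-9^i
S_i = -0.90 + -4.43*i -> [-0.9, -5.33, -9.76, -14.19, -18.62]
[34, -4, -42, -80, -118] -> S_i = 34 + -38*i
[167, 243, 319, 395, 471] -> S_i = 167 + 76*i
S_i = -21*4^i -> [-21, -84, -336, -1344, -5376]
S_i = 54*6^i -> [54, 324, 1944, 11664, 69984]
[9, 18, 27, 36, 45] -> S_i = 9 + 9*i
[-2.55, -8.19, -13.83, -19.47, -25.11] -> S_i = -2.55 + -5.64*i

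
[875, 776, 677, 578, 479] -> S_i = 875 + -99*i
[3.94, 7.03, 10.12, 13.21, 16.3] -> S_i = 3.94 + 3.09*i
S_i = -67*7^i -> [-67, -469, -3283, -22981, -160867]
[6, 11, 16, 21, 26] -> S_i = 6 + 5*i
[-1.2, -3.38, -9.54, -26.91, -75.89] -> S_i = -1.20*2.82^i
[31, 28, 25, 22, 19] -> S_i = 31 + -3*i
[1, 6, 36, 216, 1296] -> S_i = 1*6^i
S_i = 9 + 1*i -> [9, 10, 11, 12, 13]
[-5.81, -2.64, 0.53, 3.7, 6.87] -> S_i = -5.81 + 3.17*i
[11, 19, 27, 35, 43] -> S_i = 11 + 8*i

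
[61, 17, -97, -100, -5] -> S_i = Random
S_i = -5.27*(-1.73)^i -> [-5.27, 9.12, -15.77, 27.29, -47.21]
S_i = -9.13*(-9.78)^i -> [-9.13, 89.29, -873.27, 8540.58, -83526.87]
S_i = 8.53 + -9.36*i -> [8.53, -0.83, -10.19, -19.55, -28.91]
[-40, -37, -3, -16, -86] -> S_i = Random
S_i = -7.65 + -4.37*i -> [-7.65, -12.02, -16.39, -20.76, -25.13]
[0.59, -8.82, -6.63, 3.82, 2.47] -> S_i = Random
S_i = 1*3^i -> [1, 3, 9, 27, 81]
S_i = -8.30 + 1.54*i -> [-8.3, -6.76, -5.22, -3.68, -2.14]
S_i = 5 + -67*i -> [5, -62, -129, -196, -263]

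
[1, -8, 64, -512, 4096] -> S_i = 1*-8^i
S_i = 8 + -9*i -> [8, -1, -10, -19, -28]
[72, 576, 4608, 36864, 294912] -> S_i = 72*8^i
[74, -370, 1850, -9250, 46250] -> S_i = 74*-5^i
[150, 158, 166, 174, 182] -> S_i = 150 + 8*i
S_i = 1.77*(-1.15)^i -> [1.77, -2.04, 2.34, -2.69, 3.1]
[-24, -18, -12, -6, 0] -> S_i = -24 + 6*i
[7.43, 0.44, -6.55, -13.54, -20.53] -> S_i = 7.43 + -6.99*i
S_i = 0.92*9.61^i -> [0.92, 8.84, 84.96, 816.5, 7846.6]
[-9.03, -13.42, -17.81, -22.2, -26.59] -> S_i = -9.03 + -4.39*i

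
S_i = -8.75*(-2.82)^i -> [-8.75, 24.67, -69.58, 196.23, -553.36]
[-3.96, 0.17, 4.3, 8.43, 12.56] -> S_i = -3.96 + 4.13*i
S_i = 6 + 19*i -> [6, 25, 44, 63, 82]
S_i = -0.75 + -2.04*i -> [-0.75, -2.79, -4.83, -6.87, -8.91]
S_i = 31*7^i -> [31, 217, 1519, 10633, 74431]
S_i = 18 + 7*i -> [18, 25, 32, 39, 46]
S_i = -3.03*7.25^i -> [-3.03, -21.97, -159.26, -1154.67, -8371.33]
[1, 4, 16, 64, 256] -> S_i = 1*4^i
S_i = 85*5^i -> [85, 425, 2125, 10625, 53125]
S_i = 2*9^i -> [2, 18, 162, 1458, 13122]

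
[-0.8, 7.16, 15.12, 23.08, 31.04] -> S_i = -0.80 + 7.96*i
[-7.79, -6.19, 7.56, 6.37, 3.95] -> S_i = Random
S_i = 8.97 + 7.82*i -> [8.97, 16.79, 24.61, 32.43, 40.25]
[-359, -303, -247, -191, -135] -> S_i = -359 + 56*i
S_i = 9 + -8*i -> [9, 1, -7, -15, -23]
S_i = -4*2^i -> [-4, -8, -16, -32, -64]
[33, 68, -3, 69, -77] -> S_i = Random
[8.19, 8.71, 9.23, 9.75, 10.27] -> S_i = 8.19 + 0.52*i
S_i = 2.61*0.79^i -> [2.61, 2.06, 1.63, 1.29, 1.02]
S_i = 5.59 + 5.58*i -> [5.59, 11.17, 16.75, 22.33, 27.91]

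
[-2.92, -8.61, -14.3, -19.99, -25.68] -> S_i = -2.92 + -5.69*i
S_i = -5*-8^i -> [-5, 40, -320, 2560, -20480]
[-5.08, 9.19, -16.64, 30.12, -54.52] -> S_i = -5.08*(-1.81)^i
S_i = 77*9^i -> [77, 693, 6237, 56133, 505197]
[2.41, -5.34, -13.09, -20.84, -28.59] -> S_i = 2.41 + -7.75*i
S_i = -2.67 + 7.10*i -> [-2.67, 4.43, 11.53, 18.63, 25.73]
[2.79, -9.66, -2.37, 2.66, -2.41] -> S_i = Random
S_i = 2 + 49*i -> [2, 51, 100, 149, 198]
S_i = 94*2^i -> [94, 188, 376, 752, 1504]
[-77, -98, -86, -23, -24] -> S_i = Random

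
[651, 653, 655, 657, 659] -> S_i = 651 + 2*i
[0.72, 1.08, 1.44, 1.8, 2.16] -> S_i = 0.72 + 0.36*i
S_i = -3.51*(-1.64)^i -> [-3.51, 5.76, -9.44, 15.48, -25.39]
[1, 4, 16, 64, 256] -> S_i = 1*4^i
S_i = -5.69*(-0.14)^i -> [-5.69, 0.8, -0.11, 0.02, -0.0]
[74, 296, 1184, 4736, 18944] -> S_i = 74*4^i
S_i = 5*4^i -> [5, 20, 80, 320, 1280]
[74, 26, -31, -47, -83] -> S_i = Random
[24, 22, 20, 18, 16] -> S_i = 24 + -2*i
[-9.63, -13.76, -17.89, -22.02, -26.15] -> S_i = -9.63 + -4.13*i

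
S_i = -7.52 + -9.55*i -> [-7.52, -17.07, -26.62, -36.17, -45.72]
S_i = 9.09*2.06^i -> [9.09, 18.73, 38.57, 79.46, 163.69]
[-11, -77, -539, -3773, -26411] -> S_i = -11*7^i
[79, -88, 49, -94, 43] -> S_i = Random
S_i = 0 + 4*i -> [0, 4, 8, 12, 16]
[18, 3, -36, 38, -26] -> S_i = Random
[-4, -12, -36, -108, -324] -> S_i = -4*3^i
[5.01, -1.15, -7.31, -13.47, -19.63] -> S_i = 5.01 + -6.16*i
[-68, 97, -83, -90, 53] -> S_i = Random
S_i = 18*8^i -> [18, 144, 1152, 9216, 73728]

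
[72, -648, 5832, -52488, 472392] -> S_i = 72*-9^i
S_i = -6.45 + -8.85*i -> [-6.45, -15.3, -24.15, -33.0, -41.85]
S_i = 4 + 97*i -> [4, 101, 198, 295, 392]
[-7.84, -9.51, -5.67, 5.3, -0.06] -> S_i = Random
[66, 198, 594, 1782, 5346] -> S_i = 66*3^i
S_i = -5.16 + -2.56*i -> [-5.16, -7.72, -10.28, -12.84, -15.4]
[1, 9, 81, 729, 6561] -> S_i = 1*9^i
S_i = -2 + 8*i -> [-2, 6, 14, 22, 30]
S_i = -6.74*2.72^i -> [-6.74, -18.33, -49.87, -135.63, -368.92]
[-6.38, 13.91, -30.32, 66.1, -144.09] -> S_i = -6.38*(-2.18)^i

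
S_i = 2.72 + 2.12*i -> [2.72, 4.84, 6.96, 9.08, 11.2]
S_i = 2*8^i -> [2, 16, 128, 1024, 8192]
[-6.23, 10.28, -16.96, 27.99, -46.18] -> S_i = -6.23*(-1.65)^i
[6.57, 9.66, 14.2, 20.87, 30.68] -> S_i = 6.57*1.47^i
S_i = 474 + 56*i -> [474, 530, 586, 642, 698]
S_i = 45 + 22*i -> [45, 67, 89, 111, 133]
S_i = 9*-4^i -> [9, -36, 144, -576, 2304]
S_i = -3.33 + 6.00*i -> [-3.33, 2.67, 8.67, 14.67, 20.67]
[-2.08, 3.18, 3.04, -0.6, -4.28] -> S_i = Random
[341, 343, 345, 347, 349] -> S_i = 341 + 2*i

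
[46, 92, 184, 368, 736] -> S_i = 46*2^i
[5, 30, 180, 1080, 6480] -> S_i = 5*6^i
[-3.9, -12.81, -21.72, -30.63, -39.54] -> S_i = -3.90 + -8.91*i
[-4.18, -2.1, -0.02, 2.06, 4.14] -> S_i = -4.18 + 2.08*i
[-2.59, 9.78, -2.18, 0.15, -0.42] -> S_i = Random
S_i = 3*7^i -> [3, 21, 147, 1029, 7203]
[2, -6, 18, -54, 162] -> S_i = 2*-3^i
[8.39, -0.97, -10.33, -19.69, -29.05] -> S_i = 8.39 + -9.36*i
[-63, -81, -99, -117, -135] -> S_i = -63 + -18*i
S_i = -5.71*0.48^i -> [-5.71, -2.74, -1.32, -0.63, -0.3]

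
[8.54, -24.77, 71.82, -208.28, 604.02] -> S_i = 8.54*(-2.90)^i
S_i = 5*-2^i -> [5, -10, 20, -40, 80]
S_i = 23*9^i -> [23, 207, 1863, 16767, 150903]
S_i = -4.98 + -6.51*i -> [-4.98, -11.49, -18.0, -24.51, -31.02]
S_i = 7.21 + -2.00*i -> [7.21, 5.21, 3.21, 1.21, -0.79]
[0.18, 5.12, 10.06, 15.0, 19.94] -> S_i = 0.18 + 4.94*i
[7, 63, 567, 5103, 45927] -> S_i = 7*9^i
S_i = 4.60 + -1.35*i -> [4.6, 3.25, 1.9, 0.55, -0.8]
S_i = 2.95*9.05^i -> [2.95, 26.7, 241.61, 2186.59, 19788.66]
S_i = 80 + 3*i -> [80, 83, 86, 89, 92]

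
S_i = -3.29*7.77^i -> [-3.29, -25.56, -198.63, -1543.33, -11991.68]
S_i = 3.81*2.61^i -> [3.81, 9.94, 25.95, 67.74, 176.8]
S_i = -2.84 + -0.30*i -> [-2.84, -3.14, -3.44, -3.74, -4.04]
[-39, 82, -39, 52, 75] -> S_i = Random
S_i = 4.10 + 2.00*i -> [4.1, 6.1, 8.1, 10.1, 12.1]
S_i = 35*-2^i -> [35, -70, 140, -280, 560]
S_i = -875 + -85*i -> [-875, -960, -1045, -1130, -1215]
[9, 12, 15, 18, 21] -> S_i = 9 + 3*i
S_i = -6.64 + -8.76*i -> [-6.64, -15.4, -24.16, -32.92, -41.68]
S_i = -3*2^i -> [-3, -6, -12, -24, -48]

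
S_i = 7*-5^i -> [7, -35, 175, -875, 4375]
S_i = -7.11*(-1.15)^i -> [-7.11, 8.18, -9.4, 10.81, -12.44]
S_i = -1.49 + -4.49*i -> [-1.49, -5.98, -10.47, -14.96, -19.45]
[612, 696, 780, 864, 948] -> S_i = 612 + 84*i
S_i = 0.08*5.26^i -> [0.08, 0.42, 2.21, 11.64, 61.24]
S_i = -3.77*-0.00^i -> [-3.77, 0.0, -0.0, 0.0, -0.0]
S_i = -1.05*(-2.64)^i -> [-1.05, 2.77, -7.32, 19.32, -51.0]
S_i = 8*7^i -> [8, 56, 392, 2744, 19208]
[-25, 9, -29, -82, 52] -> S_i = Random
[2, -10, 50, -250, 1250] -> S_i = 2*-5^i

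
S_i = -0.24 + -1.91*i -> [-0.24, -2.15, -4.06, -5.97, -7.88]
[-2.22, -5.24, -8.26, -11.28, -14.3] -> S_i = -2.22 + -3.02*i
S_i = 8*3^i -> [8, 24, 72, 216, 648]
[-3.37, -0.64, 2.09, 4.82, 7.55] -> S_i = -3.37 + 2.73*i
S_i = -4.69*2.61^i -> [-4.69, -12.24, -31.95, -83.39, -217.64]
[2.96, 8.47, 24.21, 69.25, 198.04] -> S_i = 2.96*2.86^i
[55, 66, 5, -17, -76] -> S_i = Random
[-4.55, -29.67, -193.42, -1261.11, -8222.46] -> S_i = -4.55*6.52^i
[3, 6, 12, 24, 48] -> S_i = 3*2^i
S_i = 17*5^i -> [17, 85, 425, 2125, 10625]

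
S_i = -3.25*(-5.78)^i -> [-3.25, 18.78, -108.58, 627.58, -3627.39]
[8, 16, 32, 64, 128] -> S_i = 8*2^i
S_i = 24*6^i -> [24, 144, 864, 5184, 31104]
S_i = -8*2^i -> [-8, -16, -32, -64, -128]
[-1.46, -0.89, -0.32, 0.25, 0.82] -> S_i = -1.46 + 0.57*i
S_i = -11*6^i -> [-11, -66, -396, -2376, -14256]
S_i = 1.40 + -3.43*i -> [1.4, -2.03, -5.46, -8.89, -12.32]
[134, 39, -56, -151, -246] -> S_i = 134 + -95*i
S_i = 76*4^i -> [76, 304, 1216, 4864, 19456]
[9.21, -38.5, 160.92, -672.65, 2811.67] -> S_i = 9.21*(-4.18)^i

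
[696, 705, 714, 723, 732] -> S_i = 696 + 9*i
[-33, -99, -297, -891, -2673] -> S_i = -33*3^i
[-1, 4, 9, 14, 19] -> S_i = -1 + 5*i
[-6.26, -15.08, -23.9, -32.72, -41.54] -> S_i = -6.26 + -8.82*i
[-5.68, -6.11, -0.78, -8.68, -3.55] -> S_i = Random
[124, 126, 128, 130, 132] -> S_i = 124 + 2*i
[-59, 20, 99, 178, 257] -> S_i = -59 + 79*i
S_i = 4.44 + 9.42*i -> [4.44, 13.86, 23.28, 32.7, 42.12]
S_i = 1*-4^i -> [1, -4, 16, -64, 256]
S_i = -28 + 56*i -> [-28, 28, 84, 140, 196]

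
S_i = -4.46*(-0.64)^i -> [-4.46, 2.85, -1.83, 1.17, -0.75]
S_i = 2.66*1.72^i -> [2.66, 4.58, 7.87, 13.54, 23.28]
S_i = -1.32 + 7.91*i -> [-1.32, 6.59, 14.5, 22.41, 30.32]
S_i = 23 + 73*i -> [23, 96, 169, 242, 315]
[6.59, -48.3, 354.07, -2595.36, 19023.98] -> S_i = 6.59*(-7.33)^i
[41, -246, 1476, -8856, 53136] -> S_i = 41*-6^i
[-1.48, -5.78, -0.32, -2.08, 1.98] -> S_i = Random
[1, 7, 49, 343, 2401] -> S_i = 1*7^i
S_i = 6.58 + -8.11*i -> [6.58, -1.53, -9.64, -17.75, -25.86]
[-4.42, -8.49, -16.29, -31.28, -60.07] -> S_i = -4.42*1.92^i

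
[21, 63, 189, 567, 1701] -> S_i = 21*3^i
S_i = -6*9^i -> [-6, -54, -486, -4374, -39366]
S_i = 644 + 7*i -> [644, 651, 658, 665, 672]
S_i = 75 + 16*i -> [75, 91, 107, 123, 139]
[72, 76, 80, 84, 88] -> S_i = 72 + 4*i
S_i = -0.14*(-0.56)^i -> [-0.14, 0.08, -0.04, 0.02, -0.01]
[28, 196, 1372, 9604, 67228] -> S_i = 28*7^i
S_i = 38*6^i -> [38, 228, 1368, 8208, 49248]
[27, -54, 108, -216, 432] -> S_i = 27*-2^i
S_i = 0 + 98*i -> [0, 98, 196, 294, 392]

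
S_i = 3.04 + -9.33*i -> [3.04, -6.29, -15.62, -24.95, -34.28]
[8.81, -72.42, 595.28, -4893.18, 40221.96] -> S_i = 8.81*(-8.22)^i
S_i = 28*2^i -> [28, 56, 112, 224, 448]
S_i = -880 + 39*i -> [-880, -841, -802, -763, -724]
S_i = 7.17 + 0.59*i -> [7.17, 7.76, 8.35, 8.94, 9.53]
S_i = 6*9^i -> [6, 54, 486, 4374, 39366]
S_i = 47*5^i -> [47, 235, 1175, 5875, 29375]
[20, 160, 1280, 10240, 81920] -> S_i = 20*8^i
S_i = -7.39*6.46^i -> [-7.39, -47.74, -308.4, -1992.24, -12869.88]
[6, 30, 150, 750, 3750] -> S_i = 6*5^i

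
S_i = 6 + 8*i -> [6, 14, 22, 30, 38]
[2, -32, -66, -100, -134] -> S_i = 2 + -34*i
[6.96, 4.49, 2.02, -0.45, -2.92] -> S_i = 6.96 + -2.47*i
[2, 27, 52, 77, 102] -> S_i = 2 + 25*i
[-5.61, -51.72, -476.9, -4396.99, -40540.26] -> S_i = -5.61*9.22^i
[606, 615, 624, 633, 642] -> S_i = 606 + 9*i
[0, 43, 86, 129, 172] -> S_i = 0 + 43*i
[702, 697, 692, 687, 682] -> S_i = 702 + -5*i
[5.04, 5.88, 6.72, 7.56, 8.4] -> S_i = 5.04 + 0.84*i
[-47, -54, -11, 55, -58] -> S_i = Random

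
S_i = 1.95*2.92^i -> [1.95, 5.69, 16.63, 48.55, 141.76]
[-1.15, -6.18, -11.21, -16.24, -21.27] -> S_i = -1.15 + -5.03*i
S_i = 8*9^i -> [8, 72, 648, 5832, 52488]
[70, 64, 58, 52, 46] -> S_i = 70 + -6*i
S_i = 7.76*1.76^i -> [7.76, 13.66, 24.04, 42.31, 74.46]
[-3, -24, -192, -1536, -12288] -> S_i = -3*8^i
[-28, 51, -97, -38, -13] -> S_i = Random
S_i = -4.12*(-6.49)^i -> [-4.12, 26.74, -173.53, 1126.24, -7309.3]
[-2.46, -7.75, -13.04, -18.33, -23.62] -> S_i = -2.46 + -5.29*i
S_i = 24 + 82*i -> [24, 106, 188, 270, 352]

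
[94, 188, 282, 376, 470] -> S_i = 94 + 94*i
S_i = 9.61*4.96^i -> [9.61, 47.67, 236.42, 1172.65, 5816.34]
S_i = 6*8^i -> [6, 48, 384, 3072, 24576]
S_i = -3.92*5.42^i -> [-3.92, -21.25, -115.16, -624.14, -3382.85]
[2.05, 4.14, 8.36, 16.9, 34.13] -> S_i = 2.05*2.02^i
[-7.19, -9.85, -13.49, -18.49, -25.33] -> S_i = -7.19*1.37^i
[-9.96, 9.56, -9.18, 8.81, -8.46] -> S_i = -9.96*(-0.96)^i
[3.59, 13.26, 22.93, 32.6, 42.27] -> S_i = 3.59 + 9.67*i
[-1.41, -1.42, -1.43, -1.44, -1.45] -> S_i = -1.41 + -0.01*i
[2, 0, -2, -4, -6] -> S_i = 2 + -2*i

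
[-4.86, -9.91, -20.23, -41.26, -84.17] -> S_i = -4.86*2.04^i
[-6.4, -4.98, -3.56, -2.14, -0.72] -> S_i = -6.40 + 1.42*i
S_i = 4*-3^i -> [4, -12, 36, -108, 324]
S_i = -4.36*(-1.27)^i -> [-4.36, 5.54, -7.03, 8.93, -11.34]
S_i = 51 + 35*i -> [51, 86, 121, 156, 191]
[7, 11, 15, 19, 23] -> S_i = 7 + 4*i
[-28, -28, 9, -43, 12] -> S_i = Random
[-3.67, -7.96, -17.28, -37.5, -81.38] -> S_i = -3.67*2.17^i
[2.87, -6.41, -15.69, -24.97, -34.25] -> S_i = 2.87 + -9.28*i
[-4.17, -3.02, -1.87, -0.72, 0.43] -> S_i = -4.17 + 1.15*i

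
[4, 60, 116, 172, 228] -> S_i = 4 + 56*i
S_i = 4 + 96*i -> [4, 100, 196, 292, 388]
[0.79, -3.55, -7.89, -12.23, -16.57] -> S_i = 0.79 + -4.34*i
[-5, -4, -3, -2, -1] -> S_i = -5 + 1*i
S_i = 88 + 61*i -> [88, 149, 210, 271, 332]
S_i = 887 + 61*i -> [887, 948, 1009, 1070, 1131]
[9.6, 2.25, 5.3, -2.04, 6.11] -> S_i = Random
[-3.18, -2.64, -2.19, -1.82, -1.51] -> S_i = -3.18*0.83^i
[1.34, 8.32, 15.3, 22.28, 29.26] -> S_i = 1.34 + 6.98*i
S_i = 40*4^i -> [40, 160, 640, 2560, 10240]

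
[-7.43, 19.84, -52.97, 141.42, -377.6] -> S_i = -7.43*(-2.67)^i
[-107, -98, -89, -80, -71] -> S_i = -107 + 9*i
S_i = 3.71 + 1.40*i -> [3.71, 5.11, 6.51, 7.91, 9.31]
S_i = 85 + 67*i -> [85, 152, 219, 286, 353]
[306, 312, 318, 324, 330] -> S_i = 306 + 6*i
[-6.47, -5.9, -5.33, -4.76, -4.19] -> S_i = -6.47 + 0.57*i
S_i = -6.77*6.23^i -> [-6.77, -42.18, -262.76, -1637.02, -10198.61]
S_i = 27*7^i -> [27, 189, 1323, 9261, 64827]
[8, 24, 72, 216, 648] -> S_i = 8*3^i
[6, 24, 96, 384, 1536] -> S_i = 6*4^i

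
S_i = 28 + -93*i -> [28, -65, -158, -251, -344]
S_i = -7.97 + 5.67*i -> [-7.97, -2.3, 3.37, 9.04, 14.71]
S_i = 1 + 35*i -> [1, 36, 71, 106, 141]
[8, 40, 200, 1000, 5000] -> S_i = 8*5^i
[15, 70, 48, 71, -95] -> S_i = Random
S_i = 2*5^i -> [2, 10, 50, 250, 1250]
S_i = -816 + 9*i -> [-816, -807, -798, -789, -780]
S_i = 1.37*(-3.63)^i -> [1.37, -4.97, 18.05, -65.53, 237.87]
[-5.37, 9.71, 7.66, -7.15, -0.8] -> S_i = Random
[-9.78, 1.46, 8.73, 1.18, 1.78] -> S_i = Random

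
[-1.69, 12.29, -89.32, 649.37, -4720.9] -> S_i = -1.69*(-7.27)^i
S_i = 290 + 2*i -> [290, 292, 294, 296, 298]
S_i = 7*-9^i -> [7, -63, 567, -5103, 45927]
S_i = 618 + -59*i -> [618, 559, 500, 441, 382]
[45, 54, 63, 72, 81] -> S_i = 45 + 9*i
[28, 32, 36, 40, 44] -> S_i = 28 + 4*i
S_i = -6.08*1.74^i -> [-6.08, -10.58, -18.41, -32.03, -55.73]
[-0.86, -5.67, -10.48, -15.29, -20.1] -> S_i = -0.86 + -4.81*i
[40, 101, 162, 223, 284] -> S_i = 40 + 61*i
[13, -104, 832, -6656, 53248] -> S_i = 13*-8^i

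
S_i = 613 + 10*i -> [613, 623, 633, 643, 653]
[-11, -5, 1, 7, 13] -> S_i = -11 + 6*i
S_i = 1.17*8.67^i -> [1.17, 10.14, 87.95, 762.51, 6610.93]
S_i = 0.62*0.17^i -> [0.62, 0.11, 0.02, 0.0, 0.0]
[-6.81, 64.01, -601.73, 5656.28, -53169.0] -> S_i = -6.81*(-9.40)^i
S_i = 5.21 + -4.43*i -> [5.21, 0.78, -3.65, -8.08, -12.51]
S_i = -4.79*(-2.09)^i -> [-4.79, 10.01, -20.92, 43.73, -91.39]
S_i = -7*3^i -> [-7, -21, -63, -189, -567]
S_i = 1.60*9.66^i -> [1.6, 15.46, 149.3, 1442.29, 13932.48]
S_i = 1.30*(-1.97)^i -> [1.3, -2.56, 5.05, -9.94, 19.58]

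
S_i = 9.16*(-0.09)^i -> [9.16, -0.82, 0.07, -0.01, 0.0]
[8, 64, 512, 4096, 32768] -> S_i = 8*8^i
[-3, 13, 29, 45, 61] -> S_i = -3 + 16*i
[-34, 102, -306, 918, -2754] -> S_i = -34*-3^i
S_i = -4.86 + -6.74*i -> [-4.86, -11.6, -18.34, -25.08, -31.82]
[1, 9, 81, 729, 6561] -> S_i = 1*9^i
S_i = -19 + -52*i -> [-19, -71, -123, -175, -227]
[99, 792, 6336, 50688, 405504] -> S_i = 99*8^i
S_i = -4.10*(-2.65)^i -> [-4.1, 10.86, -28.79, 76.3, -202.19]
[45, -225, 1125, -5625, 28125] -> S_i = 45*-5^i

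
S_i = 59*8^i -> [59, 472, 3776, 30208, 241664]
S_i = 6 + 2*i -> [6, 8, 10, 12, 14]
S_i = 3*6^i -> [3, 18, 108, 648, 3888]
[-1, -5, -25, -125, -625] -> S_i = -1*5^i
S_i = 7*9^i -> [7, 63, 567, 5103, 45927]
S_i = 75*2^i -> [75, 150, 300, 600, 1200]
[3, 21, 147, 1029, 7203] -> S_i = 3*7^i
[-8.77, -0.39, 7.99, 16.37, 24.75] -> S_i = -8.77 + 8.38*i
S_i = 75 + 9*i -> [75, 84, 93, 102, 111]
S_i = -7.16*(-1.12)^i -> [-7.16, 8.02, -8.98, 10.06, -11.27]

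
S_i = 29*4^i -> [29, 116, 464, 1856, 7424]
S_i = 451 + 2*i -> [451, 453, 455, 457, 459]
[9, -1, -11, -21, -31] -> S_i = 9 + -10*i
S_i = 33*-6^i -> [33, -198, 1188, -7128, 42768]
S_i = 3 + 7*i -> [3, 10, 17, 24, 31]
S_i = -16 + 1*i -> [-16, -15, -14, -13, -12]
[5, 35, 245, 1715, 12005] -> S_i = 5*7^i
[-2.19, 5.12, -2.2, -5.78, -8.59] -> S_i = Random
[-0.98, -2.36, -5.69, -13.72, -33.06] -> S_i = -0.98*2.41^i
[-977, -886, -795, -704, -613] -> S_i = -977 + 91*i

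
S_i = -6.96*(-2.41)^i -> [-6.96, 16.77, -40.42, 97.42, -234.79]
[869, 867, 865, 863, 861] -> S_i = 869 + -2*i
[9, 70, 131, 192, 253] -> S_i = 9 + 61*i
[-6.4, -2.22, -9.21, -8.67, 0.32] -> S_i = Random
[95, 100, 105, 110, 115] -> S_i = 95 + 5*i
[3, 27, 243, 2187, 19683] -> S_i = 3*9^i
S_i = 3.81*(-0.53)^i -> [3.81, -2.02, 1.07, -0.57, 0.3]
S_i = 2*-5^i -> [2, -10, 50, -250, 1250]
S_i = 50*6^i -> [50, 300, 1800, 10800, 64800]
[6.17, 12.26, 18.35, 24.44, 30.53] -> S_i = 6.17 + 6.09*i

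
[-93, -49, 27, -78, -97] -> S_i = Random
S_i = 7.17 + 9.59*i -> [7.17, 16.76, 26.35, 35.94, 45.53]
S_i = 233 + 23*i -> [233, 256, 279, 302, 325]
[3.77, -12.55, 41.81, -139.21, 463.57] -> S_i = 3.77*(-3.33)^i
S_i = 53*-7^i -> [53, -371, 2597, -18179, 127253]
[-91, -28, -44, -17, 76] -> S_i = Random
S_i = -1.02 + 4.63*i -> [-1.02, 3.61, 8.24, 12.87, 17.5]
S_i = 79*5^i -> [79, 395, 1975, 9875, 49375]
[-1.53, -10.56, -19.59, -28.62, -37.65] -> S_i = -1.53 + -9.03*i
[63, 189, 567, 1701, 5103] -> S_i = 63*3^i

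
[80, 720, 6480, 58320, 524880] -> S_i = 80*9^i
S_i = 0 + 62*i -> [0, 62, 124, 186, 248]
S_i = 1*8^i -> [1, 8, 64, 512, 4096]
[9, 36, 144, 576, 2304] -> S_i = 9*4^i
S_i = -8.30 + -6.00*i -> [-8.3, -14.3, -20.3, -26.3, -32.3]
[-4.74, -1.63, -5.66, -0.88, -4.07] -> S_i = Random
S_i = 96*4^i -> [96, 384, 1536, 6144, 24576]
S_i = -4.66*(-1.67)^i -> [-4.66, 7.78, -13.0, 21.7, -36.25]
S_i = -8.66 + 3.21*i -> [-8.66, -5.45, -2.24, 0.97, 4.18]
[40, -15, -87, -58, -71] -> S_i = Random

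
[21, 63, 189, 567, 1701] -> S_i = 21*3^i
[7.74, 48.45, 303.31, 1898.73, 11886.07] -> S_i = 7.74*6.26^i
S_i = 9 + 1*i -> [9, 10, 11, 12, 13]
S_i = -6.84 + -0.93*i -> [-6.84, -7.77, -8.7, -9.63, -10.56]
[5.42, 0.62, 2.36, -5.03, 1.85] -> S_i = Random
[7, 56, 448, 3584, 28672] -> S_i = 7*8^i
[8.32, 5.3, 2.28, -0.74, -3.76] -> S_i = 8.32 + -3.02*i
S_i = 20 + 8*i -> [20, 28, 36, 44, 52]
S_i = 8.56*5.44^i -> [8.56, 46.57, 253.32, 1378.07, 7496.69]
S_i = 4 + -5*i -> [4, -1, -6, -11, -16]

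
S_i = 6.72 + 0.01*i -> [6.72, 6.73, 6.74, 6.75, 6.76]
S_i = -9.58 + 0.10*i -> [-9.58, -9.48, -9.38, -9.28, -9.18]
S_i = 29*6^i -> [29, 174, 1044, 6264, 37584]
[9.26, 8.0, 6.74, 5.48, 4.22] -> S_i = 9.26 + -1.26*i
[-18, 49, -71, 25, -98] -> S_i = Random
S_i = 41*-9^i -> [41, -369, 3321, -29889, 269001]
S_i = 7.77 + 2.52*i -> [7.77, 10.29, 12.81, 15.33, 17.85]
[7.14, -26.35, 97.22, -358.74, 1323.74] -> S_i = 7.14*(-3.69)^i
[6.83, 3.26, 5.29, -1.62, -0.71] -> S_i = Random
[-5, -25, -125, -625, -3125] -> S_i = -5*5^i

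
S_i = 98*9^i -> [98, 882, 7938, 71442, 642978]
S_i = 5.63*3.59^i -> [5.63, 20.21, 72.56, 260.49, 935.16]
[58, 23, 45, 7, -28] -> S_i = Random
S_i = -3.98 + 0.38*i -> [-3.98, -3.6, -3.22, -2.84, -2.46]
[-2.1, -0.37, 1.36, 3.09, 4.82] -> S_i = -2.10 + 1.73*i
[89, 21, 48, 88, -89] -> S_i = Random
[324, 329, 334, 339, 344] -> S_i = 324 + 5*i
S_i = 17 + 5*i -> [17, 22, 27, 32, 37]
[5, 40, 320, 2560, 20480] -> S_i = 5*8^i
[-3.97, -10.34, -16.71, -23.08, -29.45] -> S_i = -3.97 + -6.37*i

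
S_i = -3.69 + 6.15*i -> [-3.69, 2.46, 8.61, 14.76, 20.91]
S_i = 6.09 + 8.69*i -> [6.09, 14.78, 23.47, 32.16, 40.85]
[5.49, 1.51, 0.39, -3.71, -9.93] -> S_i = Random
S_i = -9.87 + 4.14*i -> [-9.87, -5.73, -1.59, 2.55, 6.69]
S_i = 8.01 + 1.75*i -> [8.01, 9.76, 11.51, 13.26, 15.01]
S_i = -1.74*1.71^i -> [-1.74, -2.98, -5.09, -8.7, -14.88]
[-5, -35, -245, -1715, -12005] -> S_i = -5*7^i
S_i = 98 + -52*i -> [98, 46, -6, -58, -110]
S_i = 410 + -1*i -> [410, 409, 408, 407, 406]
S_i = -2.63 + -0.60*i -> [-2.63, -3.23, -3.83, -4.43, -5.03]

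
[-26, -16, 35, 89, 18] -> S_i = Random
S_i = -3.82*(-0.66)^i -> [-3.82, 2.52, -1.66, 1.1, -0.72]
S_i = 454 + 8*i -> [454, 462, 470, 478, 486]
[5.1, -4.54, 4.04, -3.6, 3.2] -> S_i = 5.10*(-0.89)^i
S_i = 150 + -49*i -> [150, 101, 52, 3, -46]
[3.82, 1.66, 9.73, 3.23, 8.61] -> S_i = Random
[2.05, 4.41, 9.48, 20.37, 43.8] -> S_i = 2.05*2.15^i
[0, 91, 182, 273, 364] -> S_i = 0 + 91*i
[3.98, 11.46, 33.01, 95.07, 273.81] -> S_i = 3.98*2.88^i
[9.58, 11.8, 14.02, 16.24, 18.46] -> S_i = 9.58 + 2.22*i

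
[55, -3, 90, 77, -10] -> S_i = Random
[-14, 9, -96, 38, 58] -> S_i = Random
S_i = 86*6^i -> [86, 516, 3096, 18576, 111456]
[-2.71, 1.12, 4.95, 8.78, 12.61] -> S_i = -2.71 + 3.83*i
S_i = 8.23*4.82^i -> [8.23, 39.67, 191.2, 921.6, 4442.1]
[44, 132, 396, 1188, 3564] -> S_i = 44*3^i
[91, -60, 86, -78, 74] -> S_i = Random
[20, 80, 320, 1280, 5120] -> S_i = 20*4^i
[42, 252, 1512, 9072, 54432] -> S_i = 42*6^i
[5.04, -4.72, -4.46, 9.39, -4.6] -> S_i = Random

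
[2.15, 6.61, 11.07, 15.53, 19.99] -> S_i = 2.15 + 4.46*i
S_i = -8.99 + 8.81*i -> [-8.99, -0.18, 8.63, 17.44, 26.25]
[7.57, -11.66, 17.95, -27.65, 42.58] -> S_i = 7.57*(-1.54)^i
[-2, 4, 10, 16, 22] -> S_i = -2 + 6*i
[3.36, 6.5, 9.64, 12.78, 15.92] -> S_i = 3.36 + 3.14*i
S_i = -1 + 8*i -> [-1, 7, 15, 23, 31]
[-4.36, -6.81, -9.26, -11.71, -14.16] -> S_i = -4.36 + -2.45*i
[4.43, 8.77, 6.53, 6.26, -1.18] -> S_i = Random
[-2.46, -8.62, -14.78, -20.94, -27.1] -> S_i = -2.46 + -6.16*i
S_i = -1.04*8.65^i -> [-1.04, -9.0, -77.82, -673.1, -5822.34]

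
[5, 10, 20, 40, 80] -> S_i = 5*2^i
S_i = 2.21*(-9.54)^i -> [2.21, -21.08, 201.14, -1918.83, 18305.68]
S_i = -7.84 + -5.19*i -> [-7.84, -13.03, -18.22, -23.41, -28.6]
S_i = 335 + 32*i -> [335, 367, 399, 431, 463]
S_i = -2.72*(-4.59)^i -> [-2.72, 12.48, -57.31, 263.03, -1207.31]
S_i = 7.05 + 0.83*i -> [7.05, 7.88, 8.71, 9.54, 10.37]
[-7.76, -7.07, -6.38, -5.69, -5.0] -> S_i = -7.76 + 0.69*i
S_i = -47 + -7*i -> [-47, -54, -61, -68, -75]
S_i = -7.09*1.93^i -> [-7.09, -13.68, -26.41, -50.97, -98.37]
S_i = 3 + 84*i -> [3, 87, 171, 255, 339]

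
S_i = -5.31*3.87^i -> [-5.31, -20.55, -79.53, -307.77, -1191.07]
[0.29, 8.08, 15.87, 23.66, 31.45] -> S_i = 0.29 + 7.79*i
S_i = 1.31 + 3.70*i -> [1.31, 5.01, 8.71, 12.41, 16.11]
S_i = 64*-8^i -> [64, -512, 4096, -32768, 262144]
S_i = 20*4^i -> [20, 80, 320, 1280, 5120]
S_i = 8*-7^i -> [8, -56, 392, -2744, 19208]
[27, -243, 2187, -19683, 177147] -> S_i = 27*-9^i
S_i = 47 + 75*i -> [47, 122, 197, 272, 347]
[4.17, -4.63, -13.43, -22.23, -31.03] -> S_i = 4.17 + -8.80*i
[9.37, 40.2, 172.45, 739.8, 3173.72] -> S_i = 9.37*4.29^i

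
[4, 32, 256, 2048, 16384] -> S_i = 4*8^i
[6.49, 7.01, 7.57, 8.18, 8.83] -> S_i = 6.49*1.08^i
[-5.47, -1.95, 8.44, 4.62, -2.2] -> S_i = Random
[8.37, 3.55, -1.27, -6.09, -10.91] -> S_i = 8.37 + -4.82*i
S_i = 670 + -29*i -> [670, 641, 612, 583, 554]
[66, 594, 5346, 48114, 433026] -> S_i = 66*9^i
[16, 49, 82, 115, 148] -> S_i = 16 + 33*i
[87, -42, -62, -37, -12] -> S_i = Random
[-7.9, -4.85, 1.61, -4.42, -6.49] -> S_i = Random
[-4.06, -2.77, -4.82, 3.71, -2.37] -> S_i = Random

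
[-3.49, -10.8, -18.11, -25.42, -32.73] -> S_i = -3.49 + -7.31*i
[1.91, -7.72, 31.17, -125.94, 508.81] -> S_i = 1.91*(-4.04)^i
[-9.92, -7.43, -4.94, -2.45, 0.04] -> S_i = -9.92 + 2.49*i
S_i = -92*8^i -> [-92, -736, -5888, -47104, -376832]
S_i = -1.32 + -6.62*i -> [-1.32, -7.94, -14.56, -21.18, -27.8]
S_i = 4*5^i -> [4, 20, 100, 500, 2500]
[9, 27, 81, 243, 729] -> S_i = 9*3^i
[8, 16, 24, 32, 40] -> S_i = 8 + 8*i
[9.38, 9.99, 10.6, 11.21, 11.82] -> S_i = 9.38 + 0.61*i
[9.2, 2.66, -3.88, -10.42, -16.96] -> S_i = 9.20 + -6.54*i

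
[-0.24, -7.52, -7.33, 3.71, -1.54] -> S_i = Random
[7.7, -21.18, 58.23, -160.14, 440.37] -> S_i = 7.70*(-2.75)^i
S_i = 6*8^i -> [6, 48, 384, 3072, 24576]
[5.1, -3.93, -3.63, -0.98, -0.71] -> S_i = Random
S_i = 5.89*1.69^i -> [5.89, 9.95, 16.82, 28.43, 48.05]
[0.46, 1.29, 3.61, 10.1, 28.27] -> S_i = 0.46*2.80^i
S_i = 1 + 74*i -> [1, 75, 149, 223, 297]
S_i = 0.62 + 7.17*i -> [0.62, 7.79, 14.96, 22.13, 29.3]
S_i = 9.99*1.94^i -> [9.99, 19.38, 37.6, 72.94, 141.51]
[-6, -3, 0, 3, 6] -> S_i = -6 + 3*i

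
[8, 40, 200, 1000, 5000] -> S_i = 8*5^i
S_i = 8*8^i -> [8, 64, 512, 4096, 32768]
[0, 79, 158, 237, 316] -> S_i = 0 + 79*i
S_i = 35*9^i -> [35, 315, 2835, 25515, 229635]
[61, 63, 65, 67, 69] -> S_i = 61 + 2*i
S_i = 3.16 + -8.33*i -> [3.16, -5.17, -13.5, -21.83, -30.16]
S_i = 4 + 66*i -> [4, 70, 136, 202, 268]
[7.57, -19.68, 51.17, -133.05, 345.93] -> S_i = 7.57*(-2.60)^i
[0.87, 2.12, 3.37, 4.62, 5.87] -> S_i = 0.87 + 1.25*i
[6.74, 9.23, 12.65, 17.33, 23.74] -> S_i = 6.74*1.37^i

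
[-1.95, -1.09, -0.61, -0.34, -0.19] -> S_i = -1.95*0.56^i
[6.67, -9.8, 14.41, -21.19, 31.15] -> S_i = 6.67*(-1.47)^i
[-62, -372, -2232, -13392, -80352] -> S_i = -62*6^i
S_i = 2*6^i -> [2, 12, 72, 432, 2592]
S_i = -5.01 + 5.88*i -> [-5.01, 0.87, 6.75, 12.63, 18.51]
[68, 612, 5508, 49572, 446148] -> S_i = 68*9^i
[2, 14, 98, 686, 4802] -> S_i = 2*7^i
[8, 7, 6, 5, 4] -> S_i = 8 + -1*i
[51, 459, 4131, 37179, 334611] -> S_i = 51*9^i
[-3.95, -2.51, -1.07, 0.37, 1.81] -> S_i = -3.95 + 1.44*i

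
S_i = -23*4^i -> [-23, -92, -368, -1472, -5888]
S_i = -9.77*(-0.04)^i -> [-9.77, 0.39, -0.02, 0.0, -0.0]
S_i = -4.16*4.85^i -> [-4.16, -20.18, -97.85, -474.59, -2301.76]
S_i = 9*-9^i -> [9, -81, 729, -6561, 59049]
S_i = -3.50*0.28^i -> [-3.5, -0.98, -0.27, -0.08, -0.02]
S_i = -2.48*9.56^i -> [-2.48, -23.71, -226.66, -2166.83, -20714.92]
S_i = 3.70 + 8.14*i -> [3.7, 11.84, 19.98, 28.12, 36.26]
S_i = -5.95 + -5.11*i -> [-5.95, -11.06, -16.17, -21.28, -26.39]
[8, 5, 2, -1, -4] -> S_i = 8 + -3*i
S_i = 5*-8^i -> [5, -40, 320, -2560, 20480]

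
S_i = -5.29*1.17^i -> [-5.29, -6.19, -7.24, -8.47, -9.91]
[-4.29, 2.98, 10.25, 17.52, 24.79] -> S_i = -4.29 + 7.27*i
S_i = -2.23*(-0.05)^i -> [-2.23, 0.11, -0.01, 0.0, -0.0]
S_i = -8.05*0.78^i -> [-8.05, -6.28, -4.9, -3.82, -2.98]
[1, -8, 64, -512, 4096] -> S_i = 1*-8^i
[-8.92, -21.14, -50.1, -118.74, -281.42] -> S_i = -8.92*2.37^i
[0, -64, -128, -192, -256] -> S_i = 0 + -64*i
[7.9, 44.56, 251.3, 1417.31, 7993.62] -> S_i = 7.90*5.64^i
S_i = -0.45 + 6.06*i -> [-0.45, 5.61, 11.67, 17.73, 23.79]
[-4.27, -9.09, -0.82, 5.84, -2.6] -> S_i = Random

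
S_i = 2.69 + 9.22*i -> [2.69, 11.91, 21.13, 30.35, 39.57]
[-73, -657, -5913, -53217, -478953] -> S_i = -73*9^i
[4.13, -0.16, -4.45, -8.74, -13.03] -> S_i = 4.13 + -4.29*i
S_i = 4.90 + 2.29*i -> [4.9, 7.19, 9.48, 11.77, 14.06]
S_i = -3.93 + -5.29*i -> [-3.93, -9.22, -14.51, -19.8, -25.09]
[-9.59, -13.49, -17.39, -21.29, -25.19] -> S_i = -9.59 + -3.90*i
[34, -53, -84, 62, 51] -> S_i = Random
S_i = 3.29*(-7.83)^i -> [3.29, -25.76, 201.71, -1579.36, 12366.39]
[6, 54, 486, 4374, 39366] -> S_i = 6*9^i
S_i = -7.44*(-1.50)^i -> [-7.44, 11.16, -16.74, 25.11, -37.66]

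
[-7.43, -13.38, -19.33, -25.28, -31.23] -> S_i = -7.43 + -5.95*i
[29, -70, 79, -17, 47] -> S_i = Random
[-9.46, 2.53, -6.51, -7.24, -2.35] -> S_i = Random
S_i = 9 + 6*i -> [9, 15, 21, 27, 33]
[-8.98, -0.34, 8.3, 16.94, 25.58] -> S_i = -8.98 + 8.64*i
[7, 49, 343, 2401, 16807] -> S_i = 7*7^i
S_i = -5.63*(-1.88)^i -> [-5.63, 10.58, -19.9, 37.41, -70.33]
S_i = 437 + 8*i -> [437, 445, 453, 461, 469]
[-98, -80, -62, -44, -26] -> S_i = -98 + 18*i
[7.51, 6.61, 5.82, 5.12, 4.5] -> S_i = 7.51*0.88^i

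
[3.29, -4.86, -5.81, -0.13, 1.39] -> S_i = Random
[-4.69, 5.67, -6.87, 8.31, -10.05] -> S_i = -4.69*(-1.21)^i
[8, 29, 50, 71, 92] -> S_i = 8 + 21*i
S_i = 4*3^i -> [4, 12, 36, 108, 324]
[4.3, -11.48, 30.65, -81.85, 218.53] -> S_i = 4.30*(-2.67)^i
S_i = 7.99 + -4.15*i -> [7.99, 3.84, -0.31, -4.46, -8.61]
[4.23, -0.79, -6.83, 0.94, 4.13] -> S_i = Random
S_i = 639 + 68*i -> [639, 707, 775, 843, 911]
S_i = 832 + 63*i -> [832, 895, 958, 1021, 1084]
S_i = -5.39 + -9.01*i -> [-5.39, -14.4, -23.41, -32.42, -41.43]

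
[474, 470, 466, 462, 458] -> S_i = 474 + -4*i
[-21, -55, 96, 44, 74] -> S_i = Random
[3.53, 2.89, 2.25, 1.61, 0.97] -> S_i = 3.53 + -0.64*i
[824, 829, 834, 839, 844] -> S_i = 824 + 5*i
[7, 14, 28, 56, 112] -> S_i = 7*2^i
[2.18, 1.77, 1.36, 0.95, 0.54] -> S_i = 2.18 + -0.41*i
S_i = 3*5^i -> [3, 15, 75, 375, 1875]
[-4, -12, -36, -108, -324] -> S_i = -4*3^i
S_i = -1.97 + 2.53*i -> [-1.97, 0.56, 3.09, 5.62, 8.15]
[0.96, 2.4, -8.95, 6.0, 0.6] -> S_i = Random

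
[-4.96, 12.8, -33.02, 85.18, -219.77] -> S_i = -4.96*(-2.58)^i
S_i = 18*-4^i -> [18, -72, 288, -1152, 4608]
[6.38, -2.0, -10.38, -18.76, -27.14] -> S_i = 6.38 + -8.38*i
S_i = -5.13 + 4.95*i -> [-5.13, -0.18, 4.77, 9.72, 14.67]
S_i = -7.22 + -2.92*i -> [-7.22, -10.14, -13.06, -15.98, -18.9]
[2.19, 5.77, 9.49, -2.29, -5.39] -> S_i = Random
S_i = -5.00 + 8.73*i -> [-5.0, 3.73, 12.46, 21.19, 29.92]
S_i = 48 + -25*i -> [48, 23, -2, -27, -52]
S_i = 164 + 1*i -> [164, 165, 166, 167, 168]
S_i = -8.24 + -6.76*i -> [-8.24, -15.0, -21.76, -28.52, -35.28]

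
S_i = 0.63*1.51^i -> [0.63, 0.95, 1.44, 2.17, 3.28]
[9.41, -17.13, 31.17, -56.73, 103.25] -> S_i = 9.41*(-1.82)^i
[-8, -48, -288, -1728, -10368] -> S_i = -8*6^i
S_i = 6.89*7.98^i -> [6.89, 54.98, 438.76, 3501.29, 27940.28]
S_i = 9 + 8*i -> [9, 17, 25, 33, 41]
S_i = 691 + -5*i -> [691, 686, 681, 676, 671]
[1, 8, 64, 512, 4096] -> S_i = 1*8^i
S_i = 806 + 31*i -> [806, 837, 868, 899, 930]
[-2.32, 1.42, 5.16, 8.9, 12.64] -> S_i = -2.32 + 3.74*i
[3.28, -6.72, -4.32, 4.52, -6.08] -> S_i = Random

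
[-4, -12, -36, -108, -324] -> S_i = -4*3^i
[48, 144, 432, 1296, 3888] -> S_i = 48*3^i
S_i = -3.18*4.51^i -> [-3.18, -14.34, -64.68, -291.71, -1315.63]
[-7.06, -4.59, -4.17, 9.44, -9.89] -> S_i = Random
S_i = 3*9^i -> [3, 27, 243, 2187, 19683]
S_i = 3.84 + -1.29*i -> [3.84, 2.55, 1.26, -0.03, -1.32]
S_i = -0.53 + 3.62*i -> [-0.53, 3.09, 6.71, 10.33, 13.95]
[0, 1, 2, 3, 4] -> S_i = 0 + 1*i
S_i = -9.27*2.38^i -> [-9.27, -22.06, -52.51, -124.97, -297.43]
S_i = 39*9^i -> [39, 351, 3159, 28431, 255879]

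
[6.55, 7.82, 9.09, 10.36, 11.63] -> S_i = 6.55 + 1.27*i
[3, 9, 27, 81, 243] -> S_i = 3*3^i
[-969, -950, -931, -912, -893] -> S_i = -969 + 19*i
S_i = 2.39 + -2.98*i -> [2.39, -0.59, -3.57, -6.55, -9.53]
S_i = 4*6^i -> [4, 24, 144, 864, 5184]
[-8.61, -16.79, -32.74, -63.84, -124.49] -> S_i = -8.61*1.95^i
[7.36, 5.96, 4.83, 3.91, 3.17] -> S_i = 7.36*0.81^i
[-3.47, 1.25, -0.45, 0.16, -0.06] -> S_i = -3.47*(-0.36)^i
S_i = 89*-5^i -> [89, -445, 2225, -11125, 55625]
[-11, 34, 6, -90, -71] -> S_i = Random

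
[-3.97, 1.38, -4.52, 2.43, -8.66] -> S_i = Random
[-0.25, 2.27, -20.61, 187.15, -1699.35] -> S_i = -0.25*(-9.08)^i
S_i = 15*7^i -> [15, 105, 735, 5145, 36015]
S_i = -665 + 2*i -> [-665, -663, -661, -659, -657]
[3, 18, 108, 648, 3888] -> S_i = 3*6^i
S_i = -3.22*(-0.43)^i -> [-3.22, 1.38, -0.6, 0.26, -0.11]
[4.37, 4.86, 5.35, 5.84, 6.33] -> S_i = 4.37 + 0.49*i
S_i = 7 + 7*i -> [7, 14, 21, 28, 35]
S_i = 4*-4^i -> [4, -16, 64, -256, 1024]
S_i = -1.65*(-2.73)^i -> [-1.65, 4.5, -12.3, 33.57, -91.65]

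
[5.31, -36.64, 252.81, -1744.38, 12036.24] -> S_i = 5.31*(-6.90)^i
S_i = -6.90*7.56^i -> [-6.9, -52.16, -394.36, -2981.36, -22539.08]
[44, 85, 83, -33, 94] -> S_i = Random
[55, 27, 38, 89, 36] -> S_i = Random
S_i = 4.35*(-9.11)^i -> [4.35, -39.63, 361.02, -3288.85, 29961.45]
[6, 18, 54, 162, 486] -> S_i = 6*3^i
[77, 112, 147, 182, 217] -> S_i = 77 + 35*i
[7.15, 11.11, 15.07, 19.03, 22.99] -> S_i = 7.15 + 3.96*i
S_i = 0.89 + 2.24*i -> [0.89, 3.13, 5.37, 7.61, 9.85]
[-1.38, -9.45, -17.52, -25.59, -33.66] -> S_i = -1.38 + -8.07*i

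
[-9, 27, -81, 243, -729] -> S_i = -9*-3^i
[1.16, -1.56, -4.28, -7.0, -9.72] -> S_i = 1.16 + -2.72*i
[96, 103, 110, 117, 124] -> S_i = 96 + 7*i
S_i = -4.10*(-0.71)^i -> [-4.1, 2.91, -2.07, 1.47, -1.04]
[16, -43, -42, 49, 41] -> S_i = Random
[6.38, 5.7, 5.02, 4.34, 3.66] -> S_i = 6.38 + -0.68*i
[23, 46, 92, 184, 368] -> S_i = 23*2^i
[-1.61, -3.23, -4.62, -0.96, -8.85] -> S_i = Random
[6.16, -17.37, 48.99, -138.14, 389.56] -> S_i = 6.16*(-2.82)^i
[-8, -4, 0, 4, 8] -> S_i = -8 + 4*i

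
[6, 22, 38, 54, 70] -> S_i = 6 + 16*i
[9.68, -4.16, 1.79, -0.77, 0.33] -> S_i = 9.68*(-0.43)^i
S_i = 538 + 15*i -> [538, 553, 568, 583, 598]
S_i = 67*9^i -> [67, 603, 5427, 48843, 439587]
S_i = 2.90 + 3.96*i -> [2.9, 6.86, 10.82, 14.78, 18.74]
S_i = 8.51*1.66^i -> [8.51, 14.13, 23.45, 38.93, 64.62]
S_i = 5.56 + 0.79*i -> [5.56, 6.35, 7.14, 7.93, 8.72]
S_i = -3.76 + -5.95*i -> [-3.76, -9.71, -15.66, -21.61, -27.56]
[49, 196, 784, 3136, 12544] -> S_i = 49*4^i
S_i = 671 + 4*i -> [671, 675, 679, 683, 687]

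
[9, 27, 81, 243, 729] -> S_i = 9*3^i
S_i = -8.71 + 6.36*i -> [-8.71, -2.35, 4.01, 10.37, 16.73]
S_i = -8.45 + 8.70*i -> [-8.45, 0.25, 8.95, 17.65, 26.35]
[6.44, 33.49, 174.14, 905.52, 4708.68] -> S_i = 6.44*5.20^i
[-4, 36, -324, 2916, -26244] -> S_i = -4*-9^i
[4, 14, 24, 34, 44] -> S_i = 4 + 10*i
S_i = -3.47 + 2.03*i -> [-3.47, -1.44, 0.59, 2.62, 4.65]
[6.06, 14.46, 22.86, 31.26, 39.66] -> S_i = 6.06 + 8.40*i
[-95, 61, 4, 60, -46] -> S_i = Random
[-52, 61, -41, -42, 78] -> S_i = Random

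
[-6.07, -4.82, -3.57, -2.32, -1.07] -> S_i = -6.07 + 1.25*i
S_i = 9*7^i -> [9, 63, 441, 3087, 21609]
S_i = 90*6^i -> [90, 540, 3240, 19440, 116640]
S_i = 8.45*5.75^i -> [8.45, 48.59, 279.38, 1606.42, 9236.94]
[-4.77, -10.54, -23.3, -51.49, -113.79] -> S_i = -4.77*2.21^i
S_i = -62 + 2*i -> [-62, -60, -58, -56, -54]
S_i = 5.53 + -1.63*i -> [5.53, 3.9, 2.27, 0.64, -0.99]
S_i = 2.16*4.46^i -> [2.16, 9.63, 42.97, 191.63, 854.66]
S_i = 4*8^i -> [4, 32, 256, 2048, 16384]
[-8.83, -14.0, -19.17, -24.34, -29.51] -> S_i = -8.83 + -5.17*i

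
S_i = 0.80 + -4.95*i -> [0.8, -4.15, -9.1, -14.05, -19.0]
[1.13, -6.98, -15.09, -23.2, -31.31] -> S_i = 1.13 + -8.11*i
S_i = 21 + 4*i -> [21, 25, 29, 33, 37]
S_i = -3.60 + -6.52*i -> [-3.6, -10.12, -16.64, -23.16, -29.68]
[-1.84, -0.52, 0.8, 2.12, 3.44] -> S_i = -1.84 + 1.32*i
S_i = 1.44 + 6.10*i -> [1.44, 7.54, 13.64, 19.74, 25.84]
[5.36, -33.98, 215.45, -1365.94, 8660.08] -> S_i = 5.36*(-6.34)^i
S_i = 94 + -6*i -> [94, 88, 82, 76, 70]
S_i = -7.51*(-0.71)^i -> [-7.51, 5.33, -3.79, 2.69, -1.91]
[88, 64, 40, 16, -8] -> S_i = 88 + -24*i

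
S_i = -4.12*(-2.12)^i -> [-4.12, 8.73, -18.52, 39.26, -83.22]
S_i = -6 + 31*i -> [-6, 25, 56, 87, 118]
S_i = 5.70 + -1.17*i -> [5.7, 4.53, 3.36, 2.19, 1.02]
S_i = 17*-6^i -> [17, -102, 612, -3672, 22032]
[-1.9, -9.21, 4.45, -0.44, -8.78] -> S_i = Random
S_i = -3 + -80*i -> [-3, -83, -163, -243, -323]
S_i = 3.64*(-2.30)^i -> [3.64, -8.37, 19.26, -44.29, 101.86]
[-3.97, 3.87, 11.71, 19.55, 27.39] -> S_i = -3.97 + 7.84*i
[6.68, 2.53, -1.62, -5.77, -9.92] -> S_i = 6.68 + -4.15*i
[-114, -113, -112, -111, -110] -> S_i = -114 + 1*i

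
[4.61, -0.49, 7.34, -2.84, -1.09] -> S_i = Random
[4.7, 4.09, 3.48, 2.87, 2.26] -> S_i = 4.70 + -0.61*i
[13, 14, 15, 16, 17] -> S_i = 13 + 1*i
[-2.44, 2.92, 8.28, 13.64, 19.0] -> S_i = -2.44 + 5.36*i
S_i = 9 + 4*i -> [9, 13, 17, 21, 25]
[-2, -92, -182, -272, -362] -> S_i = -2 + -90*i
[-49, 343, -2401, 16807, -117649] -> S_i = -49*-7^i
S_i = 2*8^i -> [2, 16, 128, 1024, 8192]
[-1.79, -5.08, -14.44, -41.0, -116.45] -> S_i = -1.79*2.84^i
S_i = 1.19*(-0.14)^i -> [1.19, -0.17, 0.02, -0.0, 0.0]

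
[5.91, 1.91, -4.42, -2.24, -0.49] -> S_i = Random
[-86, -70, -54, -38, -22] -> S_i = -86 + 16*i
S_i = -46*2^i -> [-46, -92, -184, -368, -736]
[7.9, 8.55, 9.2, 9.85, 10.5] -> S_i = 7.90 + 0.65*i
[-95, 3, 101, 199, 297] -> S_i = -95 + 98*i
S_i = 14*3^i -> [14, 42, 126, 378, 1134]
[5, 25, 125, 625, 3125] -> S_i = 5*5^i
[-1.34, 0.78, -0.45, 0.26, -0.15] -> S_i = -1.34*(-0.58)^i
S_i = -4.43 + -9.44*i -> [-4.43, -13.87, -23.31, -32.75, -42.19]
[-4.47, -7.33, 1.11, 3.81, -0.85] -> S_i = Random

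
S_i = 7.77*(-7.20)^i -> [7.77, -55.94, 402.8, -2900.14, 20880.99]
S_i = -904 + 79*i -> [-904, -825, -746, -667, -588]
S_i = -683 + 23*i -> [-683, -660, -637, -614, -591]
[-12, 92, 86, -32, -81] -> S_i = Random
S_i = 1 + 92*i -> [1, 93, 185, 277, 369]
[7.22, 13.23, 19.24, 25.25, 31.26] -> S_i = 7.22 + 6.01*i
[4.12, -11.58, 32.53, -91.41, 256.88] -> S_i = 4.12*(-2.81)^i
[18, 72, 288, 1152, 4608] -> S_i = 18*4^i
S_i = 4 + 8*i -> [4, 12, 20, 28, 36]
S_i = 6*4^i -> [6, 24, 96, 384, 1536]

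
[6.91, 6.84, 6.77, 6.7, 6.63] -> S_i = 6.91 + -0.07*i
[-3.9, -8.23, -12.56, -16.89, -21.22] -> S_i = -3.90 + -4.33*i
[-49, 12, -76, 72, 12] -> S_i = Random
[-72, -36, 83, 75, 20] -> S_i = Random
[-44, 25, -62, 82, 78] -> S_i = Random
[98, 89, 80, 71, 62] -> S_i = 98 + -9*i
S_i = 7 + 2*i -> [7, 9, 11, 13, 15]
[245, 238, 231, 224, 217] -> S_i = 245 + -7*i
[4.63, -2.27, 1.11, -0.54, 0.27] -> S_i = 4.63*(-0.49)^i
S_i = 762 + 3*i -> [762, 765, 768, 771, 774]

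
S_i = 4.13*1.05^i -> [4.13, 4.34, 4.55, 4.78, 5.02]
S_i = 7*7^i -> [7, 49, 343, 2401, 16807]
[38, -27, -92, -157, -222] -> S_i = 38 + -65*i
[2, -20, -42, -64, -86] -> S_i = 2 + -22*i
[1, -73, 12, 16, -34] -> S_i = Random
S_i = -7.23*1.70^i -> [-7.23, -12.29, -20.89, -35.52, -60.39]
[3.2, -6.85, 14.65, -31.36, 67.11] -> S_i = 3.20*(-2.14)^i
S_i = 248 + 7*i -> [248, 255, 262, 269, 276]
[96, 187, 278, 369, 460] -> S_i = 96 + 91*i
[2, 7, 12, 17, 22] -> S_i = 2 + 5*i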